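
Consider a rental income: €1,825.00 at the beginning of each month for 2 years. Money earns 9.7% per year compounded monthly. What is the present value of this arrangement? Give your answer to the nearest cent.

This is an annuity due: 24 payments of €1,825.00 at the beginning of each month.
Periodic rate r = 0.097/12 per month; n is counted in months.
PV = PMT × [(1 − (1+r)^−n)/r] × (1+r) = 1,825 × [1 − (1+r)^−24] / r × (1+r) = €39,988.89

€39,988.89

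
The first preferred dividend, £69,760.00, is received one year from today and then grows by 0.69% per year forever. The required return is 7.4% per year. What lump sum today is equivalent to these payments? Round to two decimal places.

£1,039,642.32

Periodic rate r = 0.074 per year.
Growing perpetuity (Gordon): PV = PMT₁ / (r − g) = 69,760 / (r − 0.0069) = £1,039,642.32.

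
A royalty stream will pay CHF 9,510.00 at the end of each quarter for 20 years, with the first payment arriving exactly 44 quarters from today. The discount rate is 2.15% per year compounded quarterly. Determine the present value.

CHF 490,002.23

Ordinary annuity of 80 payments, first payment at period 44.
Periodic rate r = 0.0215/4 per quarter; n is counted in quarters.
The ordinary-annuity PV formula values the stream one period before the first payment (period 43); discount that back 43 periods:
PV₀ = 9,510 × [1 − (1+r)^−80] / r × (1+r)^−43 = CHF 490,002.23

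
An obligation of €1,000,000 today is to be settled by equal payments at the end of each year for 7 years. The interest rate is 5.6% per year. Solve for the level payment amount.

€176,596.47

Level ordinary annuity; solve PV = PMT × [(1 − (1+r)^−n)/r] for PMT.
Periodic rate r = 0.056 per year.
With n = 7: PMT = 1,000,000 / ([(1 − (1+r)^−n)/r]) = €176,596.47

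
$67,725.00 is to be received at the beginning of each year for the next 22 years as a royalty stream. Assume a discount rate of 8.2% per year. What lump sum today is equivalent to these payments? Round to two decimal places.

This is an annuity due: 22 payments of $67,725.00 at the beginning of each year.
Periodic rate r = 0.082 per year.
PV = PMT × [(1 − (1+r)^−n)/r] × (1+r) = 67,725 × [1 − (1+r)^−22] / r × (1+r) = $735,819.40

$735,819.40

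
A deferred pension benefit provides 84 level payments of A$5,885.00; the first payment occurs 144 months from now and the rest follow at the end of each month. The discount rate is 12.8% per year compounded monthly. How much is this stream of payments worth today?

A$71,372.42

Ordinary annuity of 84 payments, first payment at period 144.
Periodic rate r = 0.128/12 per month; n is counted in months.
The ordinary-annuity PV formula values the stream one period before the first payment (period 143); discount that back 143 periods:
PV₀ = 5,885 × [1 − (1+r)^−84] / r × (1+r)^−143 = A$71,372.42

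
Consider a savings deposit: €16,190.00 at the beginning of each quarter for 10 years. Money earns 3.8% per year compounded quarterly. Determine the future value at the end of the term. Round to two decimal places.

This is an annuity due: 40 deposits of €16,190.00 at the beginning of each quarter.
Periodic rate r = 0.038/4 per quarter; n is counted in quarters.
FV = PMT × [((1+r)^n − 1)/r] × (1+r) = 16,190 × [(1+r)^40 − 1] / r × (1+r) = €790,806.38

€790,806.38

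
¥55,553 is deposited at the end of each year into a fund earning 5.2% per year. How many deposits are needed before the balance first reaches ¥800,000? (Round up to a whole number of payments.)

Periodic rate r = 0.052 per year.
Ordinary annuity FV: 800,000 = 55,553 × [((1+r)^n − 1)/r].
(1+r)^n = 1 + 800,000 × r / 55,553, so n = ln(1 + 800,000·r/55,553) / ln(1+r) = 11.03.
Round up to a whole number of payments: n = 12.

12 payments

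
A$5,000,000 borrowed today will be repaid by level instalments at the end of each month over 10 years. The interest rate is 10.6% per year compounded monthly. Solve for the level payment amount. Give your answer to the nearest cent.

A$67,747.77

Level ordinary annuity; solve PV = PMT × [(1 − (1+r)^−n)/r] for PMT.
Periodic rate r = 0.106/12 per month; n is counted in months.
With n = 120: PMT = 5,000,000 / ([(1 − (1+r)^−n)/r]) = A$67,747.77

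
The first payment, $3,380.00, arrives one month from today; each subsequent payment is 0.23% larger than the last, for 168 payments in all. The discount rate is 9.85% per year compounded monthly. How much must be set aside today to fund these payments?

$358,953.98

Periodic rate r = 0.0985/12 per month; n is counted in months.
Growing ordinary annuity: PV = PMT₁ × [1 − ((1+g)/(1+r))^n] / (r − g) = 3,380 × [1 − ((1+0.0023)/(1+r))^168] / (r − 0.0023) = $358,953.98.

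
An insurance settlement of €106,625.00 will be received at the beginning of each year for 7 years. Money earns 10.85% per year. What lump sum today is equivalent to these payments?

€559,662.01

This is an annuity due: 7 payments of €106,625.00 at the beginning of each year.
Periodic rate r = 0.1085 per year.
PV = PMT × [(1 − (1+r)^−n)/r] × (1+r) = 106,625 × [1 − (1+r)^−7] / r × (1+r) = €559,662.01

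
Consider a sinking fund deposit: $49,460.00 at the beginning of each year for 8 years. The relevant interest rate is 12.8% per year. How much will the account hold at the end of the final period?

$706,554.39

This is an annuity due: 8 deposits of $49,460.00 at the beginning of each year.
Periodic rate r = 0.128 per year.
FV = PMT × [((1+r)^n − 1)/r] × (1+r) = 49,460 × [(1+r)^8 − 1] / r × (1+r) = $706,554.39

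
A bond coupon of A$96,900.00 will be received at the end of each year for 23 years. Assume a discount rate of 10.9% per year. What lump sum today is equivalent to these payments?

A$806,677.20

This is an ordinary annuity: 23 payments of A$96,900.00 at the end of each year.
Periodic rate r = 0.109 per year.
PV = PMT × [(1 − (1+r)^−n)/r] = 96,900 × [1 − (1+r)^−23] / r = A$806,677.20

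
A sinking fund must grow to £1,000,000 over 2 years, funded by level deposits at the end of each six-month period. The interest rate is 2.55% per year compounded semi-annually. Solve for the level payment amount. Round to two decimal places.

£245,269.23

Level ordinary annuity; solve FV = PMT × [((1+r)^n − 1)/r] for PMT.
Periodic rate r = 0.0255/2 per half-year; n is counted in half-years.
With n = 4: PMT = 1,000,000 / ([((1+r)^n − 1)/r]) = £245,269.23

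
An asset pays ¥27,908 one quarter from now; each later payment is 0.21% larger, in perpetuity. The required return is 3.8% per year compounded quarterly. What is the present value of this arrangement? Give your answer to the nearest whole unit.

Periodic rate r = 0.038/4 per quarter.
Growing perpetuity (Gordon): PV = PMT₁ / (r − g) = 27,908 / (r − 0.0021) = ¥3,771,351.

¥3,771,351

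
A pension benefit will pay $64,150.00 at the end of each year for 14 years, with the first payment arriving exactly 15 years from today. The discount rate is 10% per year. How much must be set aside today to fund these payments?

$124,443.24

Ordinary annuity of 14 payments, first payment at period 15.
Periodic rate r = 0.1 per year.
The ordinary-annuity PV formula values the stream one period before the first payment (period 14); discount that back 14 periods:
PV₀ = 64,150 × [1 − (1+r)^−14] / r × (1+r)^−14 = $124,443.24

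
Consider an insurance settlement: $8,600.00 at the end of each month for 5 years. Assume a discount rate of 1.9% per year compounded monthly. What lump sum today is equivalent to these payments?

$491,876.96

This is an ordinary annuity: 60 payments of $8,600.00 at the end of each month.
Periodic rate r = 0.019/12 per month; n is counted in months.
PV = PMT × [(1 − (1+r)^−n)/r] = 8,600 × [1 − (1+r)^−60] / r = $491,876.96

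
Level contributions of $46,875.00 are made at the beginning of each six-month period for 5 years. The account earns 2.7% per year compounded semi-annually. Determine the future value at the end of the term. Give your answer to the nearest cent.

This is an annuity due: 10 deposits of $46,875.00 at the beginning of each six-month period.
Periodic rate r = 0.027/2 per half-year; n is counted in half-years.
FV = PMT × [((1+r)^n − 1)/r] × (1+r) = 46,875 × [(1+r)^10 − 1] / r × (1+r) = $505,003.07

$505,003.07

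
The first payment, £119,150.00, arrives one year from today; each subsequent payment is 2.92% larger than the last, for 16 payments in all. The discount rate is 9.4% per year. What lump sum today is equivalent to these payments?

£1,146,523.83

Periodic rate r = 0.094 per year.
Growing ordinary annuity: PV = PMT₁ × [1 − ((1+g)/(1+r))^n] / (r − g) = 119,150 × [1 − ((1+0.0292)/(1+r))^16] / (r − 0.0292) = £1,146,523.83.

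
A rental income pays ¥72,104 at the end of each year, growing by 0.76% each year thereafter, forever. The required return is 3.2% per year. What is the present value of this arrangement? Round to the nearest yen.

Periodic rate r = 0.032 per year.
Growing perpetuity (Gordon): PV = PMT₁ / (r − g) = 72,104 / (r − 0.0076) = ¥2,955,082.

¥2,955,082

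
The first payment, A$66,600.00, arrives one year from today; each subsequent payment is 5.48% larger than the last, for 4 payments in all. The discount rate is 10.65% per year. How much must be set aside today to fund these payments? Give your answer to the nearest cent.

A$224,404.81

Periodic rate r = 0.1065 per year.
Growing ordinary annuity: PV = PMT₁ × [1 − ((1+g)/(1+r))^n] / (r − g) = 66,600 × [1 − ((1+0.0548)/(1+r))^4] / (r − 0.0548) = A$224,404.81.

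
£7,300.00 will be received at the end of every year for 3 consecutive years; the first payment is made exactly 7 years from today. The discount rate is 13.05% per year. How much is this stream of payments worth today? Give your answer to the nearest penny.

Ordinary annuity of 3 payments, first payment at period 7.
Periodic rate r = 0.1305 per year.
The ordinary-annuity PV formula values the stream one period before the first payment (period 6); discount that back 6 periods:
PV₀ = 7,300 × [1 − (1+r)^−3] / r × (1+r)^−6 = £8,250.02

£8,250.02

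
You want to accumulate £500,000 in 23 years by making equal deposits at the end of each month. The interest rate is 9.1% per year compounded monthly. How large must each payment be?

Level ordinary annuity; solve FV = PMT × [((1+r)^n − 1)/r] for PMT.
Periodic rate r = 0.091/12 per month; n is counted in months.
With n = 276: PMT = 500,000 / ([((1+r)^n − 1)/r]) = £538.17

£538.17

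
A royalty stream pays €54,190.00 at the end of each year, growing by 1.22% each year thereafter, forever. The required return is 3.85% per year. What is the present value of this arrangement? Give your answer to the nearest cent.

Periodic rate r = 0.0385 per year.
Growing perpetuity (Gordon): PV = PMT₁ / (r − g) = 54,190 / (r − 0.0122) = €2,060,456.27.

€2,060,456.27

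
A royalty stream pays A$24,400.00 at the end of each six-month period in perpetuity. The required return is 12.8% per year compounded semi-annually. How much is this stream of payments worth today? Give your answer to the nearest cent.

Periodic rate r = 0.128/2 per half-year.
Level perpetuity: PV = PMT / r = 24,400 / (0.128/2) = A$381,250.00.

A$381,250.00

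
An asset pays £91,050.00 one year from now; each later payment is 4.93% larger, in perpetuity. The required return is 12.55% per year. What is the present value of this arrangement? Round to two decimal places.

Periodic rate r = 0.1255 per year.
Growing perpetuity (Gordon): PV = PMT₁ / (r − g) = 91,050 / (r − 0.0493) = £1,194,881.89.

£1,194,881.89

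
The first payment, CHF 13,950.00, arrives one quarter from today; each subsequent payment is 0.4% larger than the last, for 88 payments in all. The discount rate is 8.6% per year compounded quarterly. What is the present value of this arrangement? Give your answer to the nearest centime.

Periodic rate r = 0.086/4 per quarter; n is counted in quarters.
Growing ordinary annuity: PV = PMT₁ × [1 − ((1+g)/(1+r))^n] / (r − g) = 13,950 × [1 − ((1+0.004)/(1+r))^88] / (r − 0.004) = CHF 622,911.53.

CHF 622,911.53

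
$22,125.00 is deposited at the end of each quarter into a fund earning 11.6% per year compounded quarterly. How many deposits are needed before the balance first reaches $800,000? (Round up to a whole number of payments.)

Periodic rate r = 0.116/4 per quarter; n is counted in quarters.
Ordinary annuity FV: 800,000 = 22,125 × [((1+r)^n − 1)/r].
(1+r)^n = 1 + 800,000 × r / 22,125, so n = ln(1 + 800,000·r/22,125) / ln(1+r) = 25.09.
Round up to a whole number of payments: n = 26.

26 payments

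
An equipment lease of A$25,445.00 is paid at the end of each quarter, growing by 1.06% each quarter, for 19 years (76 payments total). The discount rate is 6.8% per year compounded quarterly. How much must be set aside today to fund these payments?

A$1,515,094.13

Periodic rate r = 0.068/4 per quarter; n is counted in quarters.
Growing ordinary annuity: PV = PMT₁ × [1 − ((1+g)/(1+r))^n] / (r − g) = 25,445 × [1 − ((1+0.0106)/(1+r))^76] / (r − 0.0106) = A$1,515,094.13.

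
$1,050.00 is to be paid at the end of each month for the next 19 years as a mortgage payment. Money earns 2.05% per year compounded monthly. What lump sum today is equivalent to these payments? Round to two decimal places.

$198,145.36

This is an ordinary annuity: 228 payments of $1,050.00 at the end of each month.
Periodic rate r = 0.0205/12 per month; n is counted in months.
PV = PMT × [(1 − (1+r)^−n)/r] = 1,050 × [1 − (1+r)^−228] / r = $198,145.36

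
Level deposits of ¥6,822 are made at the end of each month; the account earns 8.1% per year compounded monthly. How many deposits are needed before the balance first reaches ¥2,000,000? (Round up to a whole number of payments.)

Periodic rate r = 0.081/12 per month; n is counted in months.
Ordinary annuity FV: 2,000,000 = 6,822 × [((1+r)^n − 1)/r].
(1+r)^n = 1 + 2,000,000 × r / 6,822, so n = ln(1 + 2,000,000·r/6,822) / ln(1+r) = 162.26.
Round up to a whole number of payments: n = 163.

163 payments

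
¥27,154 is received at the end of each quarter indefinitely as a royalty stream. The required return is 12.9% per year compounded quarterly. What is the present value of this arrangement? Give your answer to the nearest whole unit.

¥841,984

Periodic rate r = 0.129/4 per quarter.
Level perpetuity: PV = PMT / r = 27,154 / (0.129/4) = ¥841,984.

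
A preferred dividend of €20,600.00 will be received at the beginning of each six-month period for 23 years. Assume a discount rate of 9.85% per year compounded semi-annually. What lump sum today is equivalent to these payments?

This is an annuity due: 46 payments of €20,600.00 at the beginning of each six-month period.
Periodic rate r = 0.0985/2 per half-year; n is counted in half-years.
PV = PMT × [(1 − (1+r)^−n)/r] × (1+r) = 20,600 × [1 − (1+r)^−46] / r × (1+r) = €390,800.47

€390,800.47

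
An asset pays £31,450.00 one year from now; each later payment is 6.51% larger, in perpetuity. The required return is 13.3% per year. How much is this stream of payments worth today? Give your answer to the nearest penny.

Periodic rate r = 0.133 per year.
Growing perpetuity (Gordon): PV = PMT₁ / (r − g) = 31,450 / (r − 0.0651) = £463,181.15.

£463,181.15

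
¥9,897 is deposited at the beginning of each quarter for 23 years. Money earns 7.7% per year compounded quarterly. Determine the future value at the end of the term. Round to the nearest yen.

This is an annuity due: 92 deposits of ¥9,897 at the beginning of each quarter.
Periodic rate r = 0.077/4 per quarter; n is counted in quarters.
FV = PMT × [((1+r)^n − 1)/r] × (1+r) = 9,897 × [(1+r)^92 − 1] / r × (1+r) = ¥2,504,140

¥2,504,140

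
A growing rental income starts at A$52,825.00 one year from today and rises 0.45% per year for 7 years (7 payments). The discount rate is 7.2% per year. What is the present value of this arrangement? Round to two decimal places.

A$286,203.97

Periodic rate r = 0.072 per year.
Growing ordinary annuity: PV = PMT₁ × [1 − ((1+g)/(1+r))^n] / (r − g) = 52,825 × [1 − ((1+0.0045)/(1+r))^7] / (r − 0.0045) = A$286,203.97.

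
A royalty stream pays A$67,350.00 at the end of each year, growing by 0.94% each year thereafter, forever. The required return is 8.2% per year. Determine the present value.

Periodic rate r = 0.082 per year.
Growing perpetuity (Gordon): PV = PMT₁ / (r − g) = 67,350 / (r − 0.0094) = A$927,685.95.

A$927,685.95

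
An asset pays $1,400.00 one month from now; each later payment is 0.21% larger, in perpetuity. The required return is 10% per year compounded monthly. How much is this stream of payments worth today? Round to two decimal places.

Periodic rate r = 0.1/12 per month.
Growing perpetuity (Gordon): PV = PMT₁ / (r − g) = 1,400 / (r − 0.0021) = $224,598.93.

$224,598.93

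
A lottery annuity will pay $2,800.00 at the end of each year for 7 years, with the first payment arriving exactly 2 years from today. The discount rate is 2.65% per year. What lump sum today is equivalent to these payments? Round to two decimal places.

Ordinary annuity of 7 payments, first payment at period 2.
Periodic rate r = 0.0265 per year.
The ordinary-annuity PV formula values the stream one period before the first payment (period 1); discount that back 1 periods:
PV₀ = 2,800 × [1 − (1+r)^−7] / r × (1+r)^−1 = $17,220.88

$17,220.88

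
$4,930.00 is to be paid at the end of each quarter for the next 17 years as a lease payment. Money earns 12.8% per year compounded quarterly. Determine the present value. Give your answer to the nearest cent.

This is an ordinary annuity: 68 payments of $4,930.00 at the end of each quarter.
Periodic rate r = 0.128/4 per quarter; n is counted in quarters.
PV = PMT × [(1 − (1+r)^−n)/r] = 4,930 × [1 − (1+r)^−68] / r = $135,970.88

$135,970.88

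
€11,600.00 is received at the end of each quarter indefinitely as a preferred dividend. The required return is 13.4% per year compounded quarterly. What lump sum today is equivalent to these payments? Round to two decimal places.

€346,268.66

Periodic rate r = 0.134/4 per quarter.
Level perpetuity: PV = PMT / r = 11,600 / (0.134/4) = €346,268.66.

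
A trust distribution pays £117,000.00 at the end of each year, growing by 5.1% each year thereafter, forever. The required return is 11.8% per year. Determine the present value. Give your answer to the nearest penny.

Periodic rate r = 0.118 per year.
Growing perpetuity (Gordon): PV = PMT₁ / (r − g) = 117,000 / (r − 0.051) = £1,746,268.66.

£1,746,268.66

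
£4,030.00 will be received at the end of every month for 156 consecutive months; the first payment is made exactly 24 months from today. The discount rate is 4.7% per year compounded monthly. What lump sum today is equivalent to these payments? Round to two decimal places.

£429,363.20

Ordinary annuity of 156 payments, first payment at period 24.
Periodic rate r = 0.047/12 per month; n is counted in months.
The ordinary-annuity PV formula values the stream one period before the first payment (period 23); discount that back 23 periods:
PV₀ = 4,030 × [1 − (1+r)^−156] / r × (1+r)^−23 = £429,363.20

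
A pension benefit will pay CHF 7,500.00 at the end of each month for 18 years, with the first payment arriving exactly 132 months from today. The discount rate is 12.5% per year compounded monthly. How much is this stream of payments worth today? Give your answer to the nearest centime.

Ordinary annuity of 216 payments, first payment at period 132.
Periodic rate r = 0.125/12 per month; n is counted in months.
The ordinary-annuity PV formula values the stream one period before the first payment (period 131); discount that back 131 periods:
PV₀ = 7,500 × [1 − (1+r)^−216] / r × (1+r)^−131 = CHF 165,499.52

CHF 165,499.52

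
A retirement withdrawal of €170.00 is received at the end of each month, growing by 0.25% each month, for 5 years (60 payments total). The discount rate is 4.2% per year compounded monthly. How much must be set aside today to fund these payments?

€9,871.30

Periodic rate r = 0.042/12 per month; n is counted in months.
Growing ordinary annuity: PV = PMT₁ × [1 − ((1+g)/(1+r))^n] / (r − g) = 170 × [1 − ((1+0.0025)/(1+r))^60] / (r − 0.0025) = €9,871.30.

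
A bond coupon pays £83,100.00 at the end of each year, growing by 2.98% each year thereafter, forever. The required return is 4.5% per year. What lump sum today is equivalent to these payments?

£5,467,105.26

Periodic rate r = 0.045 per year.
Growing perpetuity (Gordon): PV = PMT₁ / (r − g) = 83,100 / (r − 0.0298) = £5,467,105.26.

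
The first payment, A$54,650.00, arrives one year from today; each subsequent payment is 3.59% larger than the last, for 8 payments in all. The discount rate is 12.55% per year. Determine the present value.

A$295,838.18

Periodic rate r = 0.1255 per year.
Growing ordinary annuity: PV = PMT₁ × [1 − ((1+g)/(1+r))^n] / (r − g) = 54,650 × [1 − ((1+0.0359)/(1+r))^8] / (r − 0.0359) = A$295,838.18.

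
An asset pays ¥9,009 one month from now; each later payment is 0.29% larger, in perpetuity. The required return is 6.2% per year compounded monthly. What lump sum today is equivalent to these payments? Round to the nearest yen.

Periodic rate r = 0.062/12 per month.
Growing perpetuity (Gordon): PV = PMT₁ / (r − g) = 9,009 / (r − 0.0029) = ¥3,974,559.

¥3,974,559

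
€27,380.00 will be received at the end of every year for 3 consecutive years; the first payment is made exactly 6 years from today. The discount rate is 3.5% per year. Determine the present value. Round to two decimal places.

Ordinary annuity of 3 payments, first payment at period 6.
Periodic rate r = 0.035 per year.
The ordinary-annuity PV formula values the stream one period before the first payment (period 5); discount that back 5 periods:
PV₀ = 27,380 × [1 − (1+r)^−3] / r × (1+r)^−5 = €64,586.77

€64,586.77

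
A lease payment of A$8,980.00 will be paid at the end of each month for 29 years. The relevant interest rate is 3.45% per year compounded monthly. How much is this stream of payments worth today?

This is an ordinary annuity: 348 payments of A$8,980.00 at the end of each month.
Periodic rate r = 0.0345/12 per month; n is counted in months.
PV = PMT × [(1 − (1+r)^−n)/r] = 8,980 × [1 − (1+r)^−348] / r = A$1,973,339.41

A$1,973,339.41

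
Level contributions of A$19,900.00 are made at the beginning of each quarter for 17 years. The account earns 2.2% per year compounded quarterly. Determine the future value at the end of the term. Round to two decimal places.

A$1,644,589.10

This is an annuity due: 68 deposits of A$19,900.00 at the beginning of each quarter.
Periodic rate r = 0.022/4 per quarter; n is counted in quarters.
FV = PMT × [((1+r)^n − 1)/r] × (1+r) = 19,900 × [(1+r)^68 − 1] / r × (1+r) = A$1,644,589.10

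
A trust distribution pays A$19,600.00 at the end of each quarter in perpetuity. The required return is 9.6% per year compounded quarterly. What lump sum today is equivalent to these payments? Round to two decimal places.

A$816,666.67

Periodic rate r = 0.096/4 per quarter.
Level perpetuity: PV = PMT / r = 19,600 / (0.096/4) = A$816,666.67.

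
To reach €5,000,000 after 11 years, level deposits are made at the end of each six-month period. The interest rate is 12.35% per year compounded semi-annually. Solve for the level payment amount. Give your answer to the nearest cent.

Level ordinary annuity; solve FV = PMT × [((1+r)^n − 1)/r] for PMT.
Periodic rate r = 0.1235/2 per half-year; n is counted in half-years.
With n = 22: PMT = 5,000,000 / ([((1+r)^n − 1)/r]) = €112,817.75

€112,817.75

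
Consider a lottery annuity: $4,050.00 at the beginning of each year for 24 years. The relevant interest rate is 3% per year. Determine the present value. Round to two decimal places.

$70,646.61

This is an annuity due: 24 payments of $4,050.00 at the beginning of each year.
Periodic rate r = 0.03 per year.
PV = PMT × [(1 − (1+r)^−n)/r] × (1+r) = 4,050 × [1 − (1+r)^−24] / r × (1+r) = $70,646.61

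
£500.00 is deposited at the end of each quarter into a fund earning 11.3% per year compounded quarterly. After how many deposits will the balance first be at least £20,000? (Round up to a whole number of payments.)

Periodic rate r = 0.113/4 per quarter; n is counted in quarters.
Ordinary annuity FV: 20,000 = 500 × [((1+r)^n − 1)/r].
(1+r)^n = 1 + 20,000 × r / 500, so n = ln(1 + 20,000·r/500) / ln(1+r) = 27.14.
Round up to a whole number of payments: n = 28.

28 payments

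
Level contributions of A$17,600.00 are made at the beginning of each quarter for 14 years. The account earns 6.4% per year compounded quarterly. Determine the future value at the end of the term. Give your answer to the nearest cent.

This is an annuity due: 56 deposits of A$17,600.00 at the beginning of each quarter.
Periodic rate r = 0.064/4 per quarter; n is counted in quarters.
FV = PMT × [((1+r)^n − 1)/r] × (1+r) = 17,600 × [(1+r)^56 − 1] / r × (1+r) = A$1,600,929.43

A$1,600,929.43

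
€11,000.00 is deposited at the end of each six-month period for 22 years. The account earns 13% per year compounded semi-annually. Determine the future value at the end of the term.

€2,533,868.97

This is an ordinary annuity: 44 deposits of €11,000.00 at the end of each six-month period.
Periodic rate r = 0.13/2 per half-year; n is counted in half-years.
FV = PMT × [((1+r)^n − 1)/r] = 11,000 × [(1+r)^44 − 1] / r = €2,533,868.97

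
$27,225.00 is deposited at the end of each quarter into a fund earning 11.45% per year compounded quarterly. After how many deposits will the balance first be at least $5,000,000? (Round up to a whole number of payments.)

65 payments

Periodic rate r = 0.1145/4 per quarter; n is counted in quarters.
Ordinary annuity FV: 5,000,000 = 27,225 × [((1+r)^n − 1)/r].
(1+r)^n = 1 + 5,000,000 × r / 27,225, so n = ln(1 + 5,000,000·r/27,225) / ln(1+r) = 64.97.
Round up to a whole number of payments: n = 65.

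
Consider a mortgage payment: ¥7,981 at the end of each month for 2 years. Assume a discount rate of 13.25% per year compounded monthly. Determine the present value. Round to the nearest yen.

This is an ordinary annuity: 24 payments of ¥7,981 at the end of each month.
Periodic rate r = 0.1325/12 per month; n is counted in months.
PV = PMT × [(1 − (1+r)^−n)/r] = 7,981 × [1 − (1+r)^−24] / r = ¥167,459

¥167,459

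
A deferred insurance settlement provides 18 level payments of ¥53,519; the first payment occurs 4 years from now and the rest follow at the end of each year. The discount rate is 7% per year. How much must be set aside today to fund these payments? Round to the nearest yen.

Ordinary annuity of 18 payments, first payment at period 4.
Periodic rate r = 0.07 per year.
The ordinary-annuity PV formula values the stream one period before the first payment (period 3); discount that back 3 periods:
PV₀ = 53,519 × [1 − (1+r)^−18] / r × (1+r)^−3 = ¥439,456

¥439,456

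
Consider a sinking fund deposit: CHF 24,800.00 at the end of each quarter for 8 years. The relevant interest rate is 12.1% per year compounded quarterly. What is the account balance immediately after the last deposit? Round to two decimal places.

This is an ordinary annuity: 32 deposits of CHF 24,800.00 at the end of each quarter.
Periodic rate r = 0.121/4 per quarter; n is counted in quarters.
FV = PMT × [((1+r)^n − 1)/r] = 24,800 × [(1+r)^32 − 1] / r = CHF 1,307,766.58

CHF 1,307,766.58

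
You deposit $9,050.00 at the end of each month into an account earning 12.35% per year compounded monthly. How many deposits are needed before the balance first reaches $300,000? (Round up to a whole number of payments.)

29 payments

Periodic rate r = 0.1235/12 per month; n is counted in months.
Ordinary annuity FV: 300,000 = 9,050 × [((1+r)^n − 1)/r].
(1+r)^n = 1 + 300,000 × r / 9,050, so n = ln(1 + 300,000·r/9,050) / ln(1+r) = 28.67.
Round up to a whole number of payments: n = 29.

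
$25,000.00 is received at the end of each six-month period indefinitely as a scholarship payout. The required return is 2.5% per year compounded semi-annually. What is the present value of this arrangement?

$2,000,000.00

Periodic rate r = 0.025/2 per half-year.
Level perpetuity: PV = PMT / r = 25,000 / (0.025/2) = $2,000,000.00.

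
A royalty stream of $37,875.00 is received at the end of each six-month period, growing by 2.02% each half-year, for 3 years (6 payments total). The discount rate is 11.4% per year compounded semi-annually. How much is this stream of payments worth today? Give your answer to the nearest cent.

$197,128.64

Periodic rate r = 0.114/2 per half-year; n is counted in half-years.
Growing ordinary annuity: PV = PMT₁ × [1 − ((1+g)/(1+r))^n] / (r − g) = 37,875 × [1 − ((1+0.0202)/(1+r))^6] / (r − 0.0202) = $197,128.64.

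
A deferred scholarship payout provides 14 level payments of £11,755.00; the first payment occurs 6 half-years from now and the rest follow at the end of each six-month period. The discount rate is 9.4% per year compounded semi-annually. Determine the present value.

Ordinary annuity of 14 payments, first payment at period 6.
Periodic rate r = 0.094/2 per half-year; n is counted in half-years.
The ordinary-annuity PV formula values the stream one period before the first payment (period 5); discount that back 5 periods:
PV₀ = 11,755 × [1 − (1+r)^−14] / r × (1+r)^−5 = £94,283.37

£94,283.37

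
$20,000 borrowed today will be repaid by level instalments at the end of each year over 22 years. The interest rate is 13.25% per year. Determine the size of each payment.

Level ordinary annuity; solve PV = PMT × [(1 − (1+r)^−n)/r] for PMT.
Periodic rate r = 0.1325 per year.
With n = 22: PMT = 20,000 / ([(1 − (1+r)^−n)/r]) = $2,833.43

$2,833.43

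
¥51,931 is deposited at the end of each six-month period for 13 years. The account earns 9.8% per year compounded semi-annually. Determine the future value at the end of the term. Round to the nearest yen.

¥2,616,334

This is an ordinary annuity: 26 deposits of ¥51,931 at the end of each six-month period.
Periodic rate r = 0.098/2 per half-year; n is counted in half-years.
FV = PMT × [((1+r)^n − 1)/r] = 51,931 × [(1+r)^26 − 1] / r = ¥2,616,334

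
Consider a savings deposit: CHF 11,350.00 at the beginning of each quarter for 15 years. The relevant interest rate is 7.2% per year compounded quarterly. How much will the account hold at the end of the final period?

CHF 1,230,232.25

This is an annuity due: 60 deposits of CHF 11,350.00 at the beginning of each quarter.
Periodic rate r = 0.072/4 per quarter; n is counted in quarters.
FV = PMT × [((1+r)^n − 1)/r] × (1+r) = 11,350 × [(1+r)^60 − 1] / r × (1+r) = CHF 1,230,232.25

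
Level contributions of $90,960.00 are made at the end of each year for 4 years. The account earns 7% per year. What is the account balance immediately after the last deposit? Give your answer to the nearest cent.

$403,857.22

This is an ordinary annuity: 4 deposits of $90,960.00 at the end of each year.
Periodic rate r = 0.07 per year.
FV = PMT × [((1+r)^n − 1)/r] = 90,960 × [(1+r)^4 − 1] / r = $403,857.22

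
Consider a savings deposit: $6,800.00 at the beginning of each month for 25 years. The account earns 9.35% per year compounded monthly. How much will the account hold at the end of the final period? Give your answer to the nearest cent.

$8,146,116.30

This is an annuity due: 300 deposits of $6,800.00 at the beginning of each month.
Periodic rate r = 0.0935/12 per month; n is counted in months.
FV = PMT × [((1+r)^n − 1)/r] × (1+r) = 6,800 × [(1+r)^300 − 1] / r × (1+r) = $8,146,116.30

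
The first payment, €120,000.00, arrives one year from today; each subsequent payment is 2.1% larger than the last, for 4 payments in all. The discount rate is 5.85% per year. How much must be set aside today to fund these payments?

Periodic rate r = 0.0585 per year.
Growing ordinary annuity: PV = PMT₁ × [1 − ((1+g)/(1+r))^n] / (r − g) = 120,000 × [1 − ((1+0.021)/(1+r))^4] / (r − 0.021) = €429,937.95.

€429,937.95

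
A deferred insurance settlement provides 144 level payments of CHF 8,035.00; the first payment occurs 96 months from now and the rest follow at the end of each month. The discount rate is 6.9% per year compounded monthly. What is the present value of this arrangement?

CHF 455,545.38

Ordinary annuity of 144 payments, first payment at period 96.
Periodic rate r = 0.069/12 per month; n is counted in months.
The ordinary-annuity PV formula values the stream one period before the first payment (period 95); discount that back 95 periods:
PV₀ = 8,035 × [1 − (1+r)^−144] / r × (1+r)^−95 = CHF 455,545.38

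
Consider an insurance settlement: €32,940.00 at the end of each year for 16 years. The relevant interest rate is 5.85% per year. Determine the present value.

€336,344.34

This is an ordinary annuity: 16 payments of €32,940.00 at the end of each year.
Periodic rate r = 0.0585 per year.
PV = PMT × [(1 − (1+r)^−n)/r] = 32,940 × [1 − (1+r)^−16] / r = €336,344.34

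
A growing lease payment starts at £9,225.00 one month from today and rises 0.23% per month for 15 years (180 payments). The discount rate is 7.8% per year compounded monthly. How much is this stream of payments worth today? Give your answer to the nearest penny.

£1,161,695.60

Periodic rate r = 0.078/12 per month; n is counted in months.
Growing ordinary annuity: PV = PMT₁ × [1 − ((1+g)/(1+r))^n] / (r − g) = 9,225 × [1 − ((1+0.0023)/(1+r))^180] / (r − 0.0023) = £1,161,695.60.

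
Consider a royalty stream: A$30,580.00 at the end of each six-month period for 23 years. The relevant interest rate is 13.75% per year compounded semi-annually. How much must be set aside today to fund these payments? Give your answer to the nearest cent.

This is an ordinary annuity: 46 payments of A$30,580.00 at the end of each six-month period.
Periodic rate r = 0.1375/2 per half-year; n is counted in half-years.
PV = PMT × [(1 − (1+r)^−n)/r] = 30,580 × [1 − (1+r)^−46] / r = A$423,913.63

A$423,913.63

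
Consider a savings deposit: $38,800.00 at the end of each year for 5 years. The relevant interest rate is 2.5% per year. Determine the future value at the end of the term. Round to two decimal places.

This is an ordinary annuity: 5 deposits of $38,800.00 at the end of each year.
Periodic rate r = 0.025 per year.
FV = PMT × [((1+r)^n − 1)/r] = 38,800 × [(1+r)^5 − 1] / r = $203,945.55

$203,945.55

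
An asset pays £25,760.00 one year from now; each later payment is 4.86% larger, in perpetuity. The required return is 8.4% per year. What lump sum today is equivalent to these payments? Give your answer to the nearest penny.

£727,683.62

Periodic rate r = 0.084 per year.
Growing perpetuity (Gordon): PV = PMT₁ / (r − g) = 25,760 / (r − 0.0486) = £727,683.62.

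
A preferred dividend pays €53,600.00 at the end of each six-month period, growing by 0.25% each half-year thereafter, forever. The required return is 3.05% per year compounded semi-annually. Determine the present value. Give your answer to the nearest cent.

€4,203,921.57

Periodic rate r = 0.0305/2 per half-year.
Growing perpetuity (Gordon): PV = PMT₁ / (r − g) = 53,600 / (r − 0.0025) = €4,203,921.57.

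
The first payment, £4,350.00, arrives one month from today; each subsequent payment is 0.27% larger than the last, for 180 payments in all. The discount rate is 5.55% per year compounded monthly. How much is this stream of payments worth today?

£659,723.35

Periodic rate r = 0.0555/12 per month; n is counted in months.
Growing ordinary annuity: PV = PMT₁ × [1 − ((1+g)/(1+r))^n] / (r − g) = 4,350 × [1 − ((1+0.0027)/(1+r))^180] / (r − 0.0027) = £659,723.35.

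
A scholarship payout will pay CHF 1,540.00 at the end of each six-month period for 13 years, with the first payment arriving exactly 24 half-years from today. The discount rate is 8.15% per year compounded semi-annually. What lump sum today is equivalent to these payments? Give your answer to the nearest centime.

CHF 9,742.35

Ordinary annuity of 26 payments, first payment at period 24.
Periodic rate r = 0.0815/2 per half-year; n is counted in half-years.
The ordinary-annuity PV formula values the stream one period before the first payment (period 23); discount that back 23 periods:
PV₀ = 1,540 × [1 − (1+r)^−26] / r × (1+r)^−23 = CHF 9,742.35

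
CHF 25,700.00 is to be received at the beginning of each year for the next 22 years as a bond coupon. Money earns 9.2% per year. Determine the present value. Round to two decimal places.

This is an annuity due: 22 payments of CHF 25,700.00 at the beginning of each year.
Periodic rate r = 0.092 per year.
PV = PMT × [(1 − (1+r)^−n)/r] × (1+r) = 25,700 × [1 − (1+r)^−22] / r × (1+r) = CHF 261,046.08

CHF 261,046.08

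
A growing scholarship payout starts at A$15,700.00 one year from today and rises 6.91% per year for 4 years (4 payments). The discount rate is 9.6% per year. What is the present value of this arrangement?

Periodic rate r = 0.096 per year.
Growing ordinary annuity: PV = PMT₁ × [1 − ((1+g)/(1+r))^n] / (r − g) = 15,700 × [1 − ((1+0.0691)/(1+r))^4] / (r − 0.0691) = A$55,224.06.

A$55,224.06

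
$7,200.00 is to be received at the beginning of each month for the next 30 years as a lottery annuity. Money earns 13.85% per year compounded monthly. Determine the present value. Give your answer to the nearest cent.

This is an annuity due: 360 payments of $7,200.00 at the beginning of each month.
Periodic rate r = 0.1385/12 per month; n is counted in months.
PV = PMT × [(1 − (1+r)^−n)/r] × (1+r) = 7,200 × [1 − (1+r)^−360] / r × (1+r) = $620,890.21

$620,890.21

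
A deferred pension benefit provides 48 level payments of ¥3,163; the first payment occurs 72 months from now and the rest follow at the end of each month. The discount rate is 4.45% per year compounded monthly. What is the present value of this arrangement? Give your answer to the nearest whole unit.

¥106,756

Ordinary annuity of 48 payments, first payment at period 72.
Periodic rate r = 0.0445/12 per month; n is counted in months.
The ordinary-annuity PV formula values the stream one period before the first payment (period 71); discount that back 71 periods:
PV₀ = 3,163 × [1 − (1+r)^−48] / r × (1+r)^−71 = ¥106,756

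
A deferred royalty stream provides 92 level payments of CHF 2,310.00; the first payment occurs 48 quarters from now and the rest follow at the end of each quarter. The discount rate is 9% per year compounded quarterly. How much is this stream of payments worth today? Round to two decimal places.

CHF 31,420.61

Ordinary annuity of 92 payments, first payment at period 48.
Periodic rate r = 0.09/4 per quarter; n is counted in quarters.
The ordinary-annuity PV formula values the stream one period before the first payment (period 47); discount that back 47 periods:
PV₀ = 2,310 × [1 − (1+r)^−92] / r × (1+r)^−47 = CHF 31,420.61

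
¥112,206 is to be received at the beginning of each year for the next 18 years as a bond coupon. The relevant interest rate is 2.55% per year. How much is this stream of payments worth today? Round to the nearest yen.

¥1,644,504

This is an annuity due: 18 payments of ¥112,206 at the beginning of each year.
Periodic rate r = 0.0255 per year.
PV = PMT × [(1 − (1+r)^−n)/r] × (1+r) = 112,206 × [1 − (1+r)^−18] / r × (1+r) = ¥1,644,504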